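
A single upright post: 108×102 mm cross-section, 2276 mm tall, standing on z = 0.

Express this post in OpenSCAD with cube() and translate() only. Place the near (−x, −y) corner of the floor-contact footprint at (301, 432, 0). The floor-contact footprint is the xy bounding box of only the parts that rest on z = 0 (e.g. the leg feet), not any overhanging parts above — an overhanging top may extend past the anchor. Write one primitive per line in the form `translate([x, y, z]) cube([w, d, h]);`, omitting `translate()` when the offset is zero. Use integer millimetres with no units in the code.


translate([301, 432, 0]) cube([108, 102, 2276]);


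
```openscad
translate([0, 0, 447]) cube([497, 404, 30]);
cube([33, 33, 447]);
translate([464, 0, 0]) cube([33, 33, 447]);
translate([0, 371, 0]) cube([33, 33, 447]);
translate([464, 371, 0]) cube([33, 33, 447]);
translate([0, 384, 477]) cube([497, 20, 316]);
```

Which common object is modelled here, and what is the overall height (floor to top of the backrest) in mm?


A chair. The overall height is 793 mm.

A slab on four corner posts with a tall panel at the back — a chair. The seat slab sits at z = 447 with thickness 30, and the 316 mm backrest starts at the seat top, so the overall height is 447 + 30 + 316 = 793 mm.


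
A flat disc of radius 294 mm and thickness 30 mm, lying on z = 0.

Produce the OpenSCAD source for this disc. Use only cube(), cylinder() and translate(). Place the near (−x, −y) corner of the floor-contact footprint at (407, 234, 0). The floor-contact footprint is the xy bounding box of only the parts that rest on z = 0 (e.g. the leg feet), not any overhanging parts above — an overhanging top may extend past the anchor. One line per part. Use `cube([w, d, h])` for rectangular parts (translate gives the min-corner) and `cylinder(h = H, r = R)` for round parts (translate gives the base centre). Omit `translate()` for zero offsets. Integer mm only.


translate([701, 528, 0]) cylinder(h = 30, r = 294);


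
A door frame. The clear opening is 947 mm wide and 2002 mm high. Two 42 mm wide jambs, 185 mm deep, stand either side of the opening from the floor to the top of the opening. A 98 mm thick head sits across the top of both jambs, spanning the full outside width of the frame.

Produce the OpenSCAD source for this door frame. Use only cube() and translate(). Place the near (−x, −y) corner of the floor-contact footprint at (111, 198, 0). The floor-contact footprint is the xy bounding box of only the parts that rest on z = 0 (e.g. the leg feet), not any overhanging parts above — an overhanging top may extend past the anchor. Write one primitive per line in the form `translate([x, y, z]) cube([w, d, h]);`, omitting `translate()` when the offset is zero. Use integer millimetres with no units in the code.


translate([111, 198, 0]) cube([42, 185, 2002]);
translate([1100, 198, 0]) cube([42, 185, 2002]);
translate([111, 198, 2002]) cube([1031, 185, 98]);


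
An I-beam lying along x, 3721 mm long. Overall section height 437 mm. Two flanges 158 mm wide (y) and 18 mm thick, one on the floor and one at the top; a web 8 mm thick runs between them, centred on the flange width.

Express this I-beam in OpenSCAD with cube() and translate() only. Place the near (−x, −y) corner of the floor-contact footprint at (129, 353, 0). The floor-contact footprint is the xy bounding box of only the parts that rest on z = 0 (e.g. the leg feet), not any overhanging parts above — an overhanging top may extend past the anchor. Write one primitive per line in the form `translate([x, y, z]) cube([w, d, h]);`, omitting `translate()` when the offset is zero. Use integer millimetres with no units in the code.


translate([129, 353, 0]) cube([3721, 158, 18]);
translate([129, 428, 18]) cube([3721, 8, 401]);
translate([129, 353, 419]) cube([3721, 158, 18]);


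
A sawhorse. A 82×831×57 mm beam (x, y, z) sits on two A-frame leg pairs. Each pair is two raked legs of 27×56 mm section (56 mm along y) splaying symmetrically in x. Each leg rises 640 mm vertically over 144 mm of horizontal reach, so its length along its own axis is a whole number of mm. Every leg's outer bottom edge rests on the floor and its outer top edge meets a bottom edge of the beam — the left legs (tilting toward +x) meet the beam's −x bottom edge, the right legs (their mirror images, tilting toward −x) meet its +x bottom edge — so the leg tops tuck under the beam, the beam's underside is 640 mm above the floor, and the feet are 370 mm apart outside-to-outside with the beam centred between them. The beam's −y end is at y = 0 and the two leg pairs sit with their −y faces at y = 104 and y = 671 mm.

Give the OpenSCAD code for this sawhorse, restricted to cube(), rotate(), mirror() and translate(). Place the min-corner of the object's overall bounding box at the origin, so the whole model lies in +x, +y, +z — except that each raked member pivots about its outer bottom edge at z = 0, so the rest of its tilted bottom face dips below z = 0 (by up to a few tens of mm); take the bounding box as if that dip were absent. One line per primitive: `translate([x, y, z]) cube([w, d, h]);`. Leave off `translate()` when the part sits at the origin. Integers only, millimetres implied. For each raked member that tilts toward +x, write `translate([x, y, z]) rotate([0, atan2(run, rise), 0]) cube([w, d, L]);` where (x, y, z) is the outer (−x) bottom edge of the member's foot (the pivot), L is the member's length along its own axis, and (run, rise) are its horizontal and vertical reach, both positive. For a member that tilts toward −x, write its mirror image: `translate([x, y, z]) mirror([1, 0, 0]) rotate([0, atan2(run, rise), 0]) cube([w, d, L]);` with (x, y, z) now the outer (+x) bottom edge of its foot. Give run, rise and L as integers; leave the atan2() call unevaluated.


// leg length = √(144² + 640²) = 656
// right-leg outer foot x = 2·144 + 82 = 370
// beam min-corner = (144, 0, 640)
translate([144, 0, 640]) cube([82, 831, 57]);
translate([0, 104, 0]) rotate([0, atan2(144, 640), 0]) cube([27, 56, 656]);
translate([370, 104, 0]) mirror([1, 0, 0]) rotate([0, atan2(144, 640), 0]) cube([27, 56, 656]);
translate([0, 671, 0]) rotate([0, atan2(144, 640), 0]) cube([27, 56, 656]);
translate([370, 671, 0]) mirror([1, 0, 0]) rotate([0, atan2(144, 640), 0]) cube([27, 56, 656]);


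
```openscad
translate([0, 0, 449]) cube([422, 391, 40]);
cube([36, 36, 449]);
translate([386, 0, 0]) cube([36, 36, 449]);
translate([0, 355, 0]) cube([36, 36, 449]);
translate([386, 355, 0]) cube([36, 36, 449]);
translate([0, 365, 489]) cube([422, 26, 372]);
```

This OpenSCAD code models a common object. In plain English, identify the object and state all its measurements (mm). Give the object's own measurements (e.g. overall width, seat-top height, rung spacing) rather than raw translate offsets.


A chair. The seat is a 422×391×40 mm slab with its top at z = 489 mm, on four 36×36 mm corner legs (flush with the seat edges, standing on z = 0). A flat backrest 26 mm thick, 372 mm tall, spans the full seat width and rises from the seat top along its +y edge, rear face flush with the rear of the seat.


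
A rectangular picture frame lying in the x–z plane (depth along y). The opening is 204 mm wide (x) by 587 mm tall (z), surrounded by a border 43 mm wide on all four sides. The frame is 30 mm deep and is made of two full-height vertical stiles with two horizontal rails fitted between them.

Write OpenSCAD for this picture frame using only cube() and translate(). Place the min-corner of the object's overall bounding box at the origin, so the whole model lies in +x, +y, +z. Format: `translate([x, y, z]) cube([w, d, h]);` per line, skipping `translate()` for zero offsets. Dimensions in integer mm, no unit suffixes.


cube([43, 30, 673]);
translate([247, 0, 0]) cube([43, 30, 673]);
translate([43, 0, 0]) cube([204, 30, 43]);
translate([43, 0, 630]) cube([204, 30, 43]);


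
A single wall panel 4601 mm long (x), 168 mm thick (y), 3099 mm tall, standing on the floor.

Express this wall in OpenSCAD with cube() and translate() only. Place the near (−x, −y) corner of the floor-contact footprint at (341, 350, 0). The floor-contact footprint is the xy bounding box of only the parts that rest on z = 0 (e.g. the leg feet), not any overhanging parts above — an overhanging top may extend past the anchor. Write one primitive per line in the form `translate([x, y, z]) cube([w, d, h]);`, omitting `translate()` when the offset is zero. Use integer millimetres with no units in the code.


translate([341, 350, 0]) cube([4601, 168, 3099]);


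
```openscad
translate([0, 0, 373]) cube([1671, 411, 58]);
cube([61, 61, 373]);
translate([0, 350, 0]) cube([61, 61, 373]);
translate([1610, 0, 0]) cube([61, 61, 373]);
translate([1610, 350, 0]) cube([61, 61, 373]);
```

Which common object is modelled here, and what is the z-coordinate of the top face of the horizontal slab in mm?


A bench. The seat-top height is 431 mm.

A long slab on four corner posts — a bench. The slab sits at z = 373 with thickness 58, so the top is 373 + 58 = 431 mm.


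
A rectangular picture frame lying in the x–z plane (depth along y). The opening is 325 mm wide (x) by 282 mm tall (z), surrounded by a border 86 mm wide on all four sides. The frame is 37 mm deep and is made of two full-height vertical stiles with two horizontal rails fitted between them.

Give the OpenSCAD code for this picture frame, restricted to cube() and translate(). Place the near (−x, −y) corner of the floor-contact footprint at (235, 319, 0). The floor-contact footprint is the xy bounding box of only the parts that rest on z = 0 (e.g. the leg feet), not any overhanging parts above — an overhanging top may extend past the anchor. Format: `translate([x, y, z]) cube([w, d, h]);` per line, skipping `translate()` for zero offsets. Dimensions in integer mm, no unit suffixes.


translate([235, 319, 0]) cube([86, 37, 454]);
translate([646, 319, 0]) cube([86, 37, 454]);
translate([321, 319, 0]) cube([325, 37, 86]);
translate([321, 319, 368]) cube([325, 37, 86]);


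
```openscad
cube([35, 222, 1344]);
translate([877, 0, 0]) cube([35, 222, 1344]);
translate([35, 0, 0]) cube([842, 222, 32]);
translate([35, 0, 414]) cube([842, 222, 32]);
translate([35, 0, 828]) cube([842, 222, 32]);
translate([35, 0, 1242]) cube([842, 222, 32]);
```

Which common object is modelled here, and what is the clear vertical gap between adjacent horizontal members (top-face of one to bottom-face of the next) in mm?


A bookshelf. The clear shelf gap is 382 mm.

Two tall side panels with 4 horizontal boards between them — a bookshelf. The first two shelf undersides are at z = 0 and z = 414; with shelf thickness 32, the clear gap is 414 − 0 − 32 = 382 mm.


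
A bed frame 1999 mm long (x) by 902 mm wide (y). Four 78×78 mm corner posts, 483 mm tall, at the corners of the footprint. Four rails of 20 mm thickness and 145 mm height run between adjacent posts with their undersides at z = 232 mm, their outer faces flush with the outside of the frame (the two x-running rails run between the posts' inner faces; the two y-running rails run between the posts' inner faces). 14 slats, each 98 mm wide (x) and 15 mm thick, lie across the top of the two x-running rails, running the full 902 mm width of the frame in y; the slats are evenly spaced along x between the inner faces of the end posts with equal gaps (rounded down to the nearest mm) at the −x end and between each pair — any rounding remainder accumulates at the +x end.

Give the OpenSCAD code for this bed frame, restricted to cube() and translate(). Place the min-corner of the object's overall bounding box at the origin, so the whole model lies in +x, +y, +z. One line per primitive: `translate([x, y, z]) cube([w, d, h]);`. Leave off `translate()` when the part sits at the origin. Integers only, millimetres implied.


// slat z = rail_z + rail_h = 232 + 145 = 377
// slat gap = ⌊(1843 − 14·98) / 15⌋ = 31
cube([78, 78, 483]);
translate([0, 824, 0]) cube([78, 78, 483]);
translate([1921, 0, 0]) cube([78, 78, 483]);
translate([1921, 824, 0]) cube([78, 78, 483]);
translate([78, 0, 232]) cube([1843, 20, 145]);
translate([78, 882, 232]) cube([1843, 20, 145]);
translate([0, 78, 232]) cube([20, 746, 145]);
translate([1979, 78, 232]) cube([20, 746, 145]);
translate([109, 0, 377]) cube([98, 902, 15]);
translate([238, 0, 377]) cube([98, 902, 15]);
translate([367, 0, 377]) cube([98, 902, 15]);
translate([496, 0, 377]) cube([98, 902, 15]);
translate([625, 0, 377]) cube([98, 902, 15]);
translate([754, 0, 377]) cube([98, 902, 15]);
translate([883, 0, 377]) cube([98, 902, 15]);
translate([1012, 0, 377]) cube([98, 902, 15]);
translate([1141, 0, 377]) cube([98, 902, 15]);
translate([1270, 0, 377]) cube([98, 902, 15]);
translate([1399, 0, 377]) cube([98, 902, 15]);
translate([1528, 0, 377]) cube([98, 902, 15]);
translate([1657, 0, 377]) cube([98, 902, 15]);
translate([1786, 0, 377]) cube([98, 902, 15]);


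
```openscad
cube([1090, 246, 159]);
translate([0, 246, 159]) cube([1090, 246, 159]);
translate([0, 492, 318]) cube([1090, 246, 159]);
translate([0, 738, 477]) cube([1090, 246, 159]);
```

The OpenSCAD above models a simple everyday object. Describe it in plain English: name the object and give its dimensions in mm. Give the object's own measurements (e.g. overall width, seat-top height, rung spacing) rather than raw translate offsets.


A straight staircase of 4 solid steps. Each step is 1090 mm wide (x), 246 mm deep (y, the going) and 159 mm tall (the rise). The first step rests on the floor; each subsequent step sits one going further in +y and one rise higher in +z, directly behind and above the previous step with no overlap.


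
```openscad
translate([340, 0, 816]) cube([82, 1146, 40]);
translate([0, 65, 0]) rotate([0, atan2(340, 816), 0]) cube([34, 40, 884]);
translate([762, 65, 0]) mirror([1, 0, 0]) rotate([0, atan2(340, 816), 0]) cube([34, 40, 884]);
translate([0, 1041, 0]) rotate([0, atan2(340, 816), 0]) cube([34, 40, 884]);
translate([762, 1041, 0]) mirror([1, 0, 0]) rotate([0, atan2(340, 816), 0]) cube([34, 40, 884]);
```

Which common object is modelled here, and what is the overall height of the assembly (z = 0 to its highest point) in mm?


A sawhorse. The overall height is 856 mm.

A beam across two mirrored pairs of raked legs — a sawhorse. The beam's underside is at z = 816 (matching the legs' vertical rise in atan2(340, 816)) and the beam is 40 mm tall, so its top is at 816 + 40 = 856 mm. The raked legs top out at the beam's underside, so that is the highest point.


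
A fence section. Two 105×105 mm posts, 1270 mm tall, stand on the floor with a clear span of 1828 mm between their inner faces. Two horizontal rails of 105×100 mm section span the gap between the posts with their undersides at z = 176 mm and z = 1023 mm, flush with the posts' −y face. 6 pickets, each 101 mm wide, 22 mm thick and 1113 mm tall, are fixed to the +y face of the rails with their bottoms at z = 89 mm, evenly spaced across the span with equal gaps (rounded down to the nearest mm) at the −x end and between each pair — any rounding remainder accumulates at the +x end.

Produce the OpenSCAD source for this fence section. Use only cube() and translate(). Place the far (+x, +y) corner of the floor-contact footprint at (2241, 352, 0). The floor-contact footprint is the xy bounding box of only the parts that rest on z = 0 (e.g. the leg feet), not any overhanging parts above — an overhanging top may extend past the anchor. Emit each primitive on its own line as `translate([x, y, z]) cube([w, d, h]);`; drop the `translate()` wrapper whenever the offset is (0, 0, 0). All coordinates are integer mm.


translate([203, 247, 0]) cube([105, 105, 1270]);
translate([2136, 247, 0]) cube([105, 105, 1270]);
translate([308, 247, 176]) cube([1828, 105, 100]);
translate([308, 247, 1023]) cube([1828, 105, 100]);
translate([482, 352, 89]) cube([101, 22, 1113]);
translate([757, 352, 89]) cube([101, 22, 1113]);
translate([1032, 352, 89]) cube([101, 22, 1113]);
translate([1307, 352, 89]) cube([101, 22, 1113]);
translate([1582, 352, 89]) cube([101, 22, 1113]);
translate([1857, 352, 89]) cube([101, 22, 1113]);


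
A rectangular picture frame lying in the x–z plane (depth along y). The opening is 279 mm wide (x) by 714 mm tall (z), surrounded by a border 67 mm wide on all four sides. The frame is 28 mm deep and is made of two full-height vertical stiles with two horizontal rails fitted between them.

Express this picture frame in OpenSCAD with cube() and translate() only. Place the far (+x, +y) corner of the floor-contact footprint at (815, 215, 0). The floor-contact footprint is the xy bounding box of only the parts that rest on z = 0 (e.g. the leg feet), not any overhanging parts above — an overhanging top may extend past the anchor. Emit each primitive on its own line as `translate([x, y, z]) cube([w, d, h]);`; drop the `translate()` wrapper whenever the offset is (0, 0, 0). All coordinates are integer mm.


translate([402, 187, 0]) cube([67, 28, 848]);
translate([748, 187, 0]) cube([67, 28, 848]);
translate([469, 187, 0]) cube([279, 28, 67]);
translate([469, 187, 781]) cube([279, 28, 67]);


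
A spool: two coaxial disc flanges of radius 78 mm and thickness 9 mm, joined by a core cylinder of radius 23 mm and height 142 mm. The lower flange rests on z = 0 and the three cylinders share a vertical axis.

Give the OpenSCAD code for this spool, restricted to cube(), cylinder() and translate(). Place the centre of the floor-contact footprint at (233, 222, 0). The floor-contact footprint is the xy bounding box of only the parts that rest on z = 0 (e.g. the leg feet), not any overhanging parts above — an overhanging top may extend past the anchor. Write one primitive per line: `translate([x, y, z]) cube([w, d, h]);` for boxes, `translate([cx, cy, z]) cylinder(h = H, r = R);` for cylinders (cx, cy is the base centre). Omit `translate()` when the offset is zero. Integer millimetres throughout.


translate([233, 222, 0]) cylinder(h = 9, r = 78);
translate([233, 222, 9]) cylinder(h = 142, r = 23);
translate([233, 222, 151]) cylinder(h = 9, r = 78);


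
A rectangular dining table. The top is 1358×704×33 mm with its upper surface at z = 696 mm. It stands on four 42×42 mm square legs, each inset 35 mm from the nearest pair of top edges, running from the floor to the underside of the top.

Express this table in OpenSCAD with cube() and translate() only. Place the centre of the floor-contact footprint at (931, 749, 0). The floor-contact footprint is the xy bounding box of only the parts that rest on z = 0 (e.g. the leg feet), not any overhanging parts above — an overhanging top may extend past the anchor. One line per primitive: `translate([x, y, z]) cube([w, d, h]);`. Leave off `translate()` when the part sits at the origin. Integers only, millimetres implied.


translate([252, 397, 663]) cube([1358, 704, 33]);
translate([287, 432, 0]) cube([42, 42, 663]);
translate([1533, 432, 0]) cube([42, 42, 663]);
translate([287, 1024, 0]) cube([42, 42, 663]);
translate([1533, 1024, 0]) cube([42, 42, 663]);


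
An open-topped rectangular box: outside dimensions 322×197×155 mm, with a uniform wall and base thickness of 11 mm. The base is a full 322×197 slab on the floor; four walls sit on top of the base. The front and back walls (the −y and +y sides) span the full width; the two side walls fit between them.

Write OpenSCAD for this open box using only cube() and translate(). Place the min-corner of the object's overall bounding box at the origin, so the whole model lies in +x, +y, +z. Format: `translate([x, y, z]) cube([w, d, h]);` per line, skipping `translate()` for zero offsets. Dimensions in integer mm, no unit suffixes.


cube([322, 197, 11]);
translate([0, 0, 11]) cube([322, 11, 144]);
translate([0, 186, 11]) cube([322, 11, 144]);
translate([0, 11, 11]) cube([11, 175, 144]);
translate([311, 11, 11]) cube([11, 175, 144]);


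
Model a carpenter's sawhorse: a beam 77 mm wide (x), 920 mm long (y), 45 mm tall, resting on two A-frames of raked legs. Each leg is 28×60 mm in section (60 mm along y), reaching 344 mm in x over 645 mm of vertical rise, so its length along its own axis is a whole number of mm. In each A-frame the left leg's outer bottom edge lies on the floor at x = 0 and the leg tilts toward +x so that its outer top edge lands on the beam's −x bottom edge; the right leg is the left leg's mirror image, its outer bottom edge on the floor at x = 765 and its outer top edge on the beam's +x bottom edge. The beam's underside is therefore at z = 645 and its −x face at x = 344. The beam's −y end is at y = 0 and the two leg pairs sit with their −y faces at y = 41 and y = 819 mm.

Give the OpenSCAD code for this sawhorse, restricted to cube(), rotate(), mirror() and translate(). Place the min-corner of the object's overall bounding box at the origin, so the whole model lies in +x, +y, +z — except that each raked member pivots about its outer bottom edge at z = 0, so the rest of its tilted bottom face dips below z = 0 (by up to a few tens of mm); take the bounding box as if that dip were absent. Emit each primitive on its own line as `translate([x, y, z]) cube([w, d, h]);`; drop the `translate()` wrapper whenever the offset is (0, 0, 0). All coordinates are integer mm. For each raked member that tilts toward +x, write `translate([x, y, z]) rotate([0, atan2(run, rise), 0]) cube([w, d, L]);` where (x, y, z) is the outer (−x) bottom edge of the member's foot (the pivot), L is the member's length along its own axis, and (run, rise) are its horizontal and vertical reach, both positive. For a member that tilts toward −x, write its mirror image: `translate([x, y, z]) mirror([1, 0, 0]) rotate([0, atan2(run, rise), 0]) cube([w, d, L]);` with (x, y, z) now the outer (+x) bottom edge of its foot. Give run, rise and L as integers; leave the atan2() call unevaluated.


translate([344, 0, 645]) cube([77, 920, 45]);
translate([0, 41, 0]) rotate([0, atan2(344, 645), 0]) cube([28, 60, 731]);
translate([765, 41, 0]) mirror([1, 0, 0]) rotate([0, atan2(344, 645), 0]) cube([28, 60, 731]);
translate([0, 819, 0]) rotate([0, atan2(344, 645), 0]) cube([28, 60, 731]);
translate([765, 819, 0]) mirror([1, 0, 0]) rotate([0, atan2(344, 645), 0]) cube([28, 60, 731]);


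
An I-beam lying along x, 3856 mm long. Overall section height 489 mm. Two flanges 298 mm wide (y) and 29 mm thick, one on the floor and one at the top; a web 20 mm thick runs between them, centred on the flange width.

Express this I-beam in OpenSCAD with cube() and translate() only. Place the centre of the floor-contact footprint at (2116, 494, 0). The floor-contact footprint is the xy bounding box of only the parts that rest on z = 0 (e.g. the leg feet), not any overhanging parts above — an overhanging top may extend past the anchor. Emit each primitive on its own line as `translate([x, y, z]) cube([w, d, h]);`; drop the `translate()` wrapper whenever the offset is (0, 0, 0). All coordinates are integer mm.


translate([188, 345, 0]) cube([3856, 298, 29]);
translate([188, 484, 29]) cube([3856, 20, 431]);
translate([188, 345, 460]) cube([3856, 298, 29]);


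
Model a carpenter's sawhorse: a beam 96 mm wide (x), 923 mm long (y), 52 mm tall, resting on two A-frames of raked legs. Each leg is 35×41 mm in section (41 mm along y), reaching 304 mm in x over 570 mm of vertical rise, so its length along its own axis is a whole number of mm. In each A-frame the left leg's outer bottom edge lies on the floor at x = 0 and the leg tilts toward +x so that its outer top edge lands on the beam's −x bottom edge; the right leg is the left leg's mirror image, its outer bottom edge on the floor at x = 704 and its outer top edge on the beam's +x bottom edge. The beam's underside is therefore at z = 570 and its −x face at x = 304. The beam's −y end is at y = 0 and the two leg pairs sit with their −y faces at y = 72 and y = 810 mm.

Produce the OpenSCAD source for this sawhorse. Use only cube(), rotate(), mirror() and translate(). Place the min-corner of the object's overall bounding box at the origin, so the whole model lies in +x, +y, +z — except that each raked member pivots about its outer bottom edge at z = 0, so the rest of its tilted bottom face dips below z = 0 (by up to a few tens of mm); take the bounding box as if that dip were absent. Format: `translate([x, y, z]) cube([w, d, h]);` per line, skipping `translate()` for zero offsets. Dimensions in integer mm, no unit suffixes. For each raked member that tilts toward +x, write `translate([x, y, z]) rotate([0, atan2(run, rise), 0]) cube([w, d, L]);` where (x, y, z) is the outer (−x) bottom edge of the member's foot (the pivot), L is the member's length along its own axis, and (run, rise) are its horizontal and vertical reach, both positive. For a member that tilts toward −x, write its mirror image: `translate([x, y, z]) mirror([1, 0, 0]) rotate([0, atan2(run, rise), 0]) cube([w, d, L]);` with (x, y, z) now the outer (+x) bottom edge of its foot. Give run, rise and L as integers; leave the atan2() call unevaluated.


translate([304, 0, 570]) cube([96, 923, 52]);
translate([0, 72, 0]) rotate([0, atan2(304, 570), 0]) cube([35, 41, 646]);
translate([704, 72, 0]) mirror([1, 0, 0]) rotate([0, atan2(304, 570), 0]) cube([35, 41, 646]);
translate([0, 810, 0]) rotate([0, atan2(304, 570), 0]) cube([35, 41, 646]);
translate([704, 810, 0]) mirror([1, 0, 0]) rotate([0, atan2(304, 570), 0]) cube([35, 41, 646]);


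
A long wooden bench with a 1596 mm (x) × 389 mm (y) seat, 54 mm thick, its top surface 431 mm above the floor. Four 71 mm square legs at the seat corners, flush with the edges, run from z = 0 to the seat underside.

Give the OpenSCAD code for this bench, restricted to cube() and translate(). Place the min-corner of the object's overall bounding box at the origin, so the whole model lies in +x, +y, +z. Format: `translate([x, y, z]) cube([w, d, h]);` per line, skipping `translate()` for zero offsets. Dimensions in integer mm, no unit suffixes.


translate([0, 0, 377]) cube([1596, 389, 54]);
cube([71, 71, 377]);
translate([0, 318, 0]) cube([71, 71, 377]);
translate([1525, 0, 0]) cube([71, 71, 377]);
translate([1525, 318, 0]) cube([71, 71, 377]);


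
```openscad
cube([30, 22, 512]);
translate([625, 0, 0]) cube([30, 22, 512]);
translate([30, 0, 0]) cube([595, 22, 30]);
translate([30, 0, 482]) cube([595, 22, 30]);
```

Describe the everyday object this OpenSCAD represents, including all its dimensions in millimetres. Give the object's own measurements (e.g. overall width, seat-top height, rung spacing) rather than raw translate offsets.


A rectangular picture frame lying in the x–z plane (depth along y). The opening is 595 mm wide (x) by 452 mm tall (z), surrounded by a border 30 mm wide on all four sides. The frame is 22 mm deep and is made of two full-height vertical stiles with two horizontal rails fitted between them.


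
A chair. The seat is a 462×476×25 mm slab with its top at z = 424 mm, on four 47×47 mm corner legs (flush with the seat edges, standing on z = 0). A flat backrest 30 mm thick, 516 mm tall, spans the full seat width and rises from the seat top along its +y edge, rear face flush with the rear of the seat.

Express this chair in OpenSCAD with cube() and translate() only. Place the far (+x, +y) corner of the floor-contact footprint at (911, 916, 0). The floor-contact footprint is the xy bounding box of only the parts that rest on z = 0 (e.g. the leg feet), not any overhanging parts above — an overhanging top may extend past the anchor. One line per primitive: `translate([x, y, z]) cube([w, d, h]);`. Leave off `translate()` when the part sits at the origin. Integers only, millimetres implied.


translate([449, 440, 399]) cube([462, 476, 25]);
translate([449, 440, 0]) cube([47, 47, 399]);
translate([864, 440, 0]) cube([47, 47, 399]);
translate([449, 869, 0]) cube([47, 47, 399]);
translate([864, 869, 0]) cube([47, 47, 399]);
translate([449, 886, 424]) cube([462, 30, 516]);


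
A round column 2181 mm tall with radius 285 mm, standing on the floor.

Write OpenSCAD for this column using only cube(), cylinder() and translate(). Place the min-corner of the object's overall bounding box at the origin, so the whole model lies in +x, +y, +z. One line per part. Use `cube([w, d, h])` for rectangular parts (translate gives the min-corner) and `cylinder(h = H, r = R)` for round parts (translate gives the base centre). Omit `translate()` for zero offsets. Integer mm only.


translate([285, 285, 0]) cylinder(h = 2181, r = 285);


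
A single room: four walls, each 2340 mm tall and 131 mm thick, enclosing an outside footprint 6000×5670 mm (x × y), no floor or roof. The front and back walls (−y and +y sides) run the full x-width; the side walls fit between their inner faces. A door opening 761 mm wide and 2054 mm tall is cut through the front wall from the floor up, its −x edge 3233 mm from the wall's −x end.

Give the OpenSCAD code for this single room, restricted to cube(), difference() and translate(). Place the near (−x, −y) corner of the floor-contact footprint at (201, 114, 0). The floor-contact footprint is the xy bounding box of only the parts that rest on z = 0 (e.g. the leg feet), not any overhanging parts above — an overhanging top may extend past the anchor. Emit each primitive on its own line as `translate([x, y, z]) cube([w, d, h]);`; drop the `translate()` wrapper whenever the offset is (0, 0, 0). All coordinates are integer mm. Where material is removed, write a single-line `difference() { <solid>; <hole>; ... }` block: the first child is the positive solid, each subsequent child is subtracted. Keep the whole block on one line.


difference() { translate([201, 114, 0]) cube([6000, 131, 2340]); translate([3434, 114, 0]) cube([761, 131, 2054]); }
translate([201, 5653, 0]) cube([6000, 131, 2340]);
translate([201, 245, 0]) cube([131, 5408, 2340]);
translate([6070, 245, 0]) cube([131, 5408, 2340]);


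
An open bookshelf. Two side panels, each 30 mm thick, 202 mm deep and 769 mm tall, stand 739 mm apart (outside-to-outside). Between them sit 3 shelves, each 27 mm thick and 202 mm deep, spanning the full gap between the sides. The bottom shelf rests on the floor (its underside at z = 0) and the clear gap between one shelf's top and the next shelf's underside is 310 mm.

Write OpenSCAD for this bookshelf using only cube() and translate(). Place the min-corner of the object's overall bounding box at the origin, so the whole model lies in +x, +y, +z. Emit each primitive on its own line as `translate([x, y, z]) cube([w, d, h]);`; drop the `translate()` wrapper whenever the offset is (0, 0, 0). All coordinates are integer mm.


cube([30, 202, 769]);
translate([709, 0, 0]) cube([30, 202, 769]);
translate([30, 0, 0]) cube([679, 202, 27]);
translate([30, 0, 337]) cube([679, 202, 27]);
translate([30, 0, 674]) cube([679, 202, 27]);


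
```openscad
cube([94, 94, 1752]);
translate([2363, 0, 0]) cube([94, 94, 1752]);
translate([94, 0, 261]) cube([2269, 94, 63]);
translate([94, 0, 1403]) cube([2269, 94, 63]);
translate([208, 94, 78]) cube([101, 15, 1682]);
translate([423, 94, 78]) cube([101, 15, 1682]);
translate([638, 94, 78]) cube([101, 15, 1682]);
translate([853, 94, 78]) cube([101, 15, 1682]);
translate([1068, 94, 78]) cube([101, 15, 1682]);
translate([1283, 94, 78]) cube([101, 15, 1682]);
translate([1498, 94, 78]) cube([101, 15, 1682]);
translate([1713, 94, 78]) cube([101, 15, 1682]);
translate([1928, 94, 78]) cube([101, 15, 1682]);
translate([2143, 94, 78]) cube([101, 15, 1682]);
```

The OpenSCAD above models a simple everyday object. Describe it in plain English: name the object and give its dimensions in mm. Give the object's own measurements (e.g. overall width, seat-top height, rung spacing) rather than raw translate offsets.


A fence section. Two 94×94 mm posts, 1752 mm tall, stand on the floor with a clear span of 2269 mm between their inner faces. Two horizontal rails of 94×63 mm section span the gap between the posts with their undersides at z = 261 mm and z = 1403 mm, flush with the posts' −y face. 10 pickets, each 101 mm wide, 15 mm thick and 1682 mm tall, are fixed to the +y face of the rails with their bottoms at z = 78 mm, spaced across the span with a 114 mm gap after the −x post and between neighbouring pickets, with 119 mm left before the +x post.


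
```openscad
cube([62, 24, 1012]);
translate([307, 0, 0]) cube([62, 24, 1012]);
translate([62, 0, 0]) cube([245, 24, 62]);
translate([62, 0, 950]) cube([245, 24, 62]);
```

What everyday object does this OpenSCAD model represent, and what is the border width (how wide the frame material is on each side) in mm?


A picture frame. The border width is 62 mm.

Four thin pieces enclosing a rectangular opening — a picture frame. The two full-height stiles are 1012 mm tall; the top rail sits at z = 950 and is 62 mm tall, so the border above the opening is 1012 − 950 = 62 mm, matching the stile x-width.


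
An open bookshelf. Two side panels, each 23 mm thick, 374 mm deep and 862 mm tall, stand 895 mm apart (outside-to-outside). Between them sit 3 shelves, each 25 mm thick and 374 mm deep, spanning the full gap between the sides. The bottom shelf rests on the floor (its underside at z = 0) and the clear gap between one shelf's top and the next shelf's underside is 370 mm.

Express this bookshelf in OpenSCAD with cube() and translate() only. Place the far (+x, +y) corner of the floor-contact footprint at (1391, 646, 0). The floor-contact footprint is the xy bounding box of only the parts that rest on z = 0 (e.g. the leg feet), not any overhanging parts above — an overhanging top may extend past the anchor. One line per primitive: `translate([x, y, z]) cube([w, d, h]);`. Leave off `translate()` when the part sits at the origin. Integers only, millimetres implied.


translate([496, 272, 0]) cube([23, 374, 862]);
translate([1368, 272, 0]) cube([23, 374, 862]);
translate([519, 272, 0]) cube([849, 374, 25]);
translate([519, 272, 395]) cube([849, 374, 25]);
translate([519, 272, 790]) cube([849, 374, 25]);


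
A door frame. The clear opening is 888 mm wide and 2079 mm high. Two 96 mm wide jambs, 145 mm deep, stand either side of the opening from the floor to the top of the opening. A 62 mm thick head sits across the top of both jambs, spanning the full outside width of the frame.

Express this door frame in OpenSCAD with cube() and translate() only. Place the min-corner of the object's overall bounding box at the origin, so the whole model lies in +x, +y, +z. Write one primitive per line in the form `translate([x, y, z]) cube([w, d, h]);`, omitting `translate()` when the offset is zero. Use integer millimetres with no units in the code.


cube([96, 145, 2079]);
translate([984, 0, 0]) cube([96, 145, 2079]);
translate([0, 0, 2079]) cube([1080, 145, 62]);


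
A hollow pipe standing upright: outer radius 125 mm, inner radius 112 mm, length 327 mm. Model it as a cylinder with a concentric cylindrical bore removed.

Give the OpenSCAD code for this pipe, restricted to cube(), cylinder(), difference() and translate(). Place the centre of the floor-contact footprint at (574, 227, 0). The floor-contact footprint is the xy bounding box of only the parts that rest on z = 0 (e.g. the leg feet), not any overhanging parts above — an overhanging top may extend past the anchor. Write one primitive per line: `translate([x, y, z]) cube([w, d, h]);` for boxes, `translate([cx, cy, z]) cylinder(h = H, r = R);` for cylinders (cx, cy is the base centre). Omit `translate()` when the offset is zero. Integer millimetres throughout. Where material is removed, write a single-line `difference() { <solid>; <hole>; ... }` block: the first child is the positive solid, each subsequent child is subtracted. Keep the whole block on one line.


difference() { translate([574, 227, 0]) cylinder(h = 327, r = 125); translate([574, 227, 0]) cylinder(h = 327, r = 112); }


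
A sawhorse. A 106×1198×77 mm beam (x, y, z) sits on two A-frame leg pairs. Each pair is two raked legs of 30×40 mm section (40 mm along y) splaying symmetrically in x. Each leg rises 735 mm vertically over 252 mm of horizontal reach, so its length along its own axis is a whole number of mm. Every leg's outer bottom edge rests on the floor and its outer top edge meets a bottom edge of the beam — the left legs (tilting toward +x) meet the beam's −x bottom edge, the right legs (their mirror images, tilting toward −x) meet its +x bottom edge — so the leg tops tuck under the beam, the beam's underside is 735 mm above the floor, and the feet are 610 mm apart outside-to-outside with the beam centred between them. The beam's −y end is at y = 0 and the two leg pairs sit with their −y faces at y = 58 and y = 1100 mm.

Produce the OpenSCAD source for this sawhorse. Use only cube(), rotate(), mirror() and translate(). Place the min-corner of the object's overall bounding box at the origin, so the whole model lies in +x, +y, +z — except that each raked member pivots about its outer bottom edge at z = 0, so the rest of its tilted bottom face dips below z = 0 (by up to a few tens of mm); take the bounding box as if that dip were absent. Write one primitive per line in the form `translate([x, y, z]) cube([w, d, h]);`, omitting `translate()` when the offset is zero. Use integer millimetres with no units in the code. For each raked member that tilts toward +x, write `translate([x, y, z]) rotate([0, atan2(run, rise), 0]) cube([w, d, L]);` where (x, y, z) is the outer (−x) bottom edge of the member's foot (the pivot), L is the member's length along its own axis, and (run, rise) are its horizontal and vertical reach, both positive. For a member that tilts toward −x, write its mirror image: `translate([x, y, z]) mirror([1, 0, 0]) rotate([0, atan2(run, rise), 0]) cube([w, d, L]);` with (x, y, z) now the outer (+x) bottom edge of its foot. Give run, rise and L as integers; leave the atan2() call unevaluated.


translate([252, 0, 735]) cube([106, 1198, 77]);
translate([0, 58, 0]) rotate([0, atan2(252, 735), 0]) cube([30, 40, 777]);
translate([610, 58, 0]) mirror([1, 0, 0]) rotate([0, atan2(252, 735), 0]) cube([30, 40, 777]);
translate([0, 1100, 0]) rotate([0, atan2(252, 735), 0]) cube([30, 40, 777]);
translate([610, 1100, 0]) mirror([1, 0, 0]) rotate([0, atan2(252, 735), 0]) cube([30, 40, 777]);


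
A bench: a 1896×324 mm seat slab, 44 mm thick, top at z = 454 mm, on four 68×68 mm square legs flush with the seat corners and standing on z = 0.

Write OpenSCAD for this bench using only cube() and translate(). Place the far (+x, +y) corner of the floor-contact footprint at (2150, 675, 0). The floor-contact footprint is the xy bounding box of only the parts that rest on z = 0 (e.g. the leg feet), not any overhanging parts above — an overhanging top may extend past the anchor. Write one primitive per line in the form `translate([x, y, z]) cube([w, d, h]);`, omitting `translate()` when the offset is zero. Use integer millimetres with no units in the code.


translate([254, 351, 410]) cube([1896, 324, 44]);
translate([254, 351, 0]) cube([68, 68, 410]);
translate([254, 607, 0]) cube([68, 68, 410]);
translate([2082, 351, 0]) cube([68, 68, 410]);
translate([2082, 607, 0]) cube([68, 68, 410]);


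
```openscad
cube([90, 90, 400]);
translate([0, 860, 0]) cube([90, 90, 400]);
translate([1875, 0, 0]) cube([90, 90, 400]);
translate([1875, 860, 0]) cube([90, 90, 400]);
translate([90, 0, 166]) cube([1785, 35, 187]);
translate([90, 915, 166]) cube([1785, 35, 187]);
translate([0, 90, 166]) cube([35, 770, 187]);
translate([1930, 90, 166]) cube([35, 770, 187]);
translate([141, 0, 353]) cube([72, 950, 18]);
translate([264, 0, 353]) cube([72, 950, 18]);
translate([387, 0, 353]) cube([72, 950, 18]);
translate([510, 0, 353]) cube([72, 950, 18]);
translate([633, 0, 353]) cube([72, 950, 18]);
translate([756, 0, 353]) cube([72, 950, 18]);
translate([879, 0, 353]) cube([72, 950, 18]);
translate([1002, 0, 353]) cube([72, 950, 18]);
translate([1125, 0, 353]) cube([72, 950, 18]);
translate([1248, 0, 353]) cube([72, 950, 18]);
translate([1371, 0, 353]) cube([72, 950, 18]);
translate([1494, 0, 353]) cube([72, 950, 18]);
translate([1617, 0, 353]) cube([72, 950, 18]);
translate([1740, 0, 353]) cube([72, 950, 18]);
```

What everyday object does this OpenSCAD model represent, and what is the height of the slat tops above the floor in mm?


A bed frame. The slat-top height is 371 mm.

Four posts, four rails, and a row of slats — a bed frame. Slats sit on the rails at z = 166 + 187 = 353; with slat thickness 18, the top is 371 mm.
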